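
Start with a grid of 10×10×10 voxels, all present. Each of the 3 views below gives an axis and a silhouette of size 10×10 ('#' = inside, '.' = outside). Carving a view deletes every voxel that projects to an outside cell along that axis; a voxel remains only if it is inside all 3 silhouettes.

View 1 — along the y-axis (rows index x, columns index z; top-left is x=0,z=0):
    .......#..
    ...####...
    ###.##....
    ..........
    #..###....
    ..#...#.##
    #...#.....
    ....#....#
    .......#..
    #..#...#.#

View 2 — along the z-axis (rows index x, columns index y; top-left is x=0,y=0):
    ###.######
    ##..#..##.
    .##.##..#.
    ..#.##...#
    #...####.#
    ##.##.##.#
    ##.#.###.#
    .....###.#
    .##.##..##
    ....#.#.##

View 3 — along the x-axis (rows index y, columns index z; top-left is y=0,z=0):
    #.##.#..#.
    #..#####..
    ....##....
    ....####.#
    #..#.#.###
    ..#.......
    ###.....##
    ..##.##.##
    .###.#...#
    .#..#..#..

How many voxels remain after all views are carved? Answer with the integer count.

|visual hull| = 72

before carving: 1000 voxels (10×10×10)
step 1: project along y, AND mask (27/100) → |grid| = 270
step 2: project along z, AND mask (57/100) → |grid| = 150
step 3: project along x, AND mask (44/100) → |grid| = 72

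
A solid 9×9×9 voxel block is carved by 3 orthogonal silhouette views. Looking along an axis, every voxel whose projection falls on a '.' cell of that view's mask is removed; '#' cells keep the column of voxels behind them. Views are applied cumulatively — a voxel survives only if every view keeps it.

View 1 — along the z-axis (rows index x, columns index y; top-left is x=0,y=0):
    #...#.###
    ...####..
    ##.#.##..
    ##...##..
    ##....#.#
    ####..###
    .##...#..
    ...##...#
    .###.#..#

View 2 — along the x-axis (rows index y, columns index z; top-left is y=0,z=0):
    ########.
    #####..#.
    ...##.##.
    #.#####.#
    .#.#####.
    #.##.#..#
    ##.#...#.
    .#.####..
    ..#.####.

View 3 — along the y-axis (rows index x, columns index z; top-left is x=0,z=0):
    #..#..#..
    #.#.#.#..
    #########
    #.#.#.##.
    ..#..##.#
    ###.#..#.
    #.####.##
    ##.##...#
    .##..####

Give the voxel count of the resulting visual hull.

voxel count = 127

full grid |V| = 729
[1] z-view keeps 40 columns → grid now 360
[2] x-view keeps 50 columns → grid now 224
[3] y-view keeps 48 columns → grid now 127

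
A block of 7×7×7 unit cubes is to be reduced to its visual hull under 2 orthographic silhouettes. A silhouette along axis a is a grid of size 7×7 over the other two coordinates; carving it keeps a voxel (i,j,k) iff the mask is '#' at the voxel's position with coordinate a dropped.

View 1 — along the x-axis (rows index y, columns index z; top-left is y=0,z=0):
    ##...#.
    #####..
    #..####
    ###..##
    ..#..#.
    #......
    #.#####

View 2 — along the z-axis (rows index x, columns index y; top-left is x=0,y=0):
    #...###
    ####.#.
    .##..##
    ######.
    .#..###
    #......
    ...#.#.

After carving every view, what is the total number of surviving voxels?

92 voxels

full grid |V| = 343
  1. axis=0 (YZ plane), |mask|=27  ⇒  voxels=189
  2. axis=2 (XY plane), |mask|=26  ⇒  voxels=92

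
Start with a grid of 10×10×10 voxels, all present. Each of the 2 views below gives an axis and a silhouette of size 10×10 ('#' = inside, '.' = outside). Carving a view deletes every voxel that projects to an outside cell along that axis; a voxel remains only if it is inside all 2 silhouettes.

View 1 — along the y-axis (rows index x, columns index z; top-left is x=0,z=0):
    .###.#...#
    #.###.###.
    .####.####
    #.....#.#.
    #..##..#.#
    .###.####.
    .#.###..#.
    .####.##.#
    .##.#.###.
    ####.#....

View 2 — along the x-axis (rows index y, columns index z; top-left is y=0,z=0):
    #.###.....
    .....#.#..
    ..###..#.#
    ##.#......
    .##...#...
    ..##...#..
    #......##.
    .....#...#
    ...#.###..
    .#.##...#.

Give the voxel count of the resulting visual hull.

|visual hull| = 201

full grid |V| = 1000
[1] y-view keeps 58 columns → grid now 580
[2] x-view keeps 33 columns → grid now 201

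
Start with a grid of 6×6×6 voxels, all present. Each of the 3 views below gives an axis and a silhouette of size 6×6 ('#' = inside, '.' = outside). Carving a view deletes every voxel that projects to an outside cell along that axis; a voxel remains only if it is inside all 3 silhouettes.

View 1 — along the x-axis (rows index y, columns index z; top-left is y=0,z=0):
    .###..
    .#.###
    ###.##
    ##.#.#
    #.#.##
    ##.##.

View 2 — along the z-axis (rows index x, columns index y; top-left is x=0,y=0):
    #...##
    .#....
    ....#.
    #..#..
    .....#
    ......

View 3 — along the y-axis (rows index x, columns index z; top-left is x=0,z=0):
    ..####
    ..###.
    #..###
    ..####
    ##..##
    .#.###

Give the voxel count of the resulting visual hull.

start: 6×6×6 = 216 voxels
carve view 1 (along x, YZ-mask fill 24/36): 144 voxels remain
carve view 2 (along z, XY-mask fill 8/36): 30 voxels remain
carve view 3 (along y, XZ-mask fill 23/36): 19 voxels remain

|visual hull| = 19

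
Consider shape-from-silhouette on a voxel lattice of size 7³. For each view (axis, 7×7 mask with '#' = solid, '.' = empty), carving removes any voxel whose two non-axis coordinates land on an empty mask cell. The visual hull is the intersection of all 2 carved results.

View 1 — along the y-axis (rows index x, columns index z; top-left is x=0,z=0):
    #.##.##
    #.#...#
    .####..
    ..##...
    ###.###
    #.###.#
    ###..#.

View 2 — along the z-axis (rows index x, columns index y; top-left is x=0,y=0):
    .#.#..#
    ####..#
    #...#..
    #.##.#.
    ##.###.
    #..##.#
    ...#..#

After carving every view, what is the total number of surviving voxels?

initial block: 7^3 = 343
after view 1 [y-axis, 29 of 49 cells solid] → remaining = 203
after view 2 [z-axis, 25 of 49 cells solid] → remaining = 104

|visual hull| = 104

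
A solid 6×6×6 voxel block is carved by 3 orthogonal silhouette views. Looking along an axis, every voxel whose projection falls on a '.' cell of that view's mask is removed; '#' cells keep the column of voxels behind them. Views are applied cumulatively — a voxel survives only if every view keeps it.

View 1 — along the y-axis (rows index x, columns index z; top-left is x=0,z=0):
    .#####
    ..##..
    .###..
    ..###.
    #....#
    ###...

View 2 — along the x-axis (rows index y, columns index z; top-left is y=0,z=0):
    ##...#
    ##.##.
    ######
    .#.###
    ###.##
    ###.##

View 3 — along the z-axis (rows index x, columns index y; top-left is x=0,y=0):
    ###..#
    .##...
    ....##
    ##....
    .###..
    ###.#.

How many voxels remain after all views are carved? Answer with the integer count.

before carving: 216 voxels (6×6×6)
V1 y: intersect with XZ mask (18 set) -- 108 left
V2 x: intersect with YZ mask (27 set) -- 75 left
V3 z: intersect with XY mask (17 set) -- 37 left

voxel count = 37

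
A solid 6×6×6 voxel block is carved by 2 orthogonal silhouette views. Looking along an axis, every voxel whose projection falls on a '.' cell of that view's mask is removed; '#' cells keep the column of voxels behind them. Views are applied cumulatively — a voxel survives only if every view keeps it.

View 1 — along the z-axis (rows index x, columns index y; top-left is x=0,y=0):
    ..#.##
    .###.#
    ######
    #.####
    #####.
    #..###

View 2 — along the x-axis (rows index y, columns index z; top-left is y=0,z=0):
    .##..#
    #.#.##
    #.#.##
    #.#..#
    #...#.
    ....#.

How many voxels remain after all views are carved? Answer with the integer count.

full grid |V| = 216
  1. axis=2 (XY plane), |mask|=27  ⇒  voxels=162
  2. axis=0 (YZ plane), |mask|=17  ⇒  voxels=74

remaining voxels: 74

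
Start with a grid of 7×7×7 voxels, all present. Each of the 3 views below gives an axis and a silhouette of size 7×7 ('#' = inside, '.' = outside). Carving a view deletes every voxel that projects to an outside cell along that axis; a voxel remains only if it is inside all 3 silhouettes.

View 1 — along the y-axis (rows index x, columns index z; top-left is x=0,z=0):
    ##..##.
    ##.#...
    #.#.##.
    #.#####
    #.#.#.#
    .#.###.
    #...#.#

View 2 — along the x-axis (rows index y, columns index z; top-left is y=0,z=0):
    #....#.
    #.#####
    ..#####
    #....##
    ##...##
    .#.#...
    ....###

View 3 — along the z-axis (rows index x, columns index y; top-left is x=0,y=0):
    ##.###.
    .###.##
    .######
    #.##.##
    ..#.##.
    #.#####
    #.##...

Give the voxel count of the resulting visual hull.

initial block: 7^3 = 343
V1 y: intersect with XZ mask (28 set) -- 196 left
V2 x: intersect with YZ mask (25 set) -- 102 left
V3 z: intersect with XY mask (33 set) -- 65 left

65 voxels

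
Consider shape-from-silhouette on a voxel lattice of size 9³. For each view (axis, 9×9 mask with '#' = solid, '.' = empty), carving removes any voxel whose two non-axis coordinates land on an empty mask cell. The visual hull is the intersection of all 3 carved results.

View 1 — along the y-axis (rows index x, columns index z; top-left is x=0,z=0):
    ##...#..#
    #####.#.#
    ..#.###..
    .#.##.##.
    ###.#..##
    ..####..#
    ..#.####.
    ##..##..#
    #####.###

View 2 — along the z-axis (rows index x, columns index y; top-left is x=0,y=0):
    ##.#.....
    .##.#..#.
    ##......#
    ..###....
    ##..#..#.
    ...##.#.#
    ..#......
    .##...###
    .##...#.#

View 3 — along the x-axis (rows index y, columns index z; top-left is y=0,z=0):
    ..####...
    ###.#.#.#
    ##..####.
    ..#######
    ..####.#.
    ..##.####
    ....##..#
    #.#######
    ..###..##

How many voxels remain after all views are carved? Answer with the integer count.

voxel count = 114

start: 9×9×9 = 729 voxels
[1] y-view keeps 49 columns → grid now 441
[2] z-view keeps 31 columns → grid now 173
[3] x-view keeps 50 columns → grid now 114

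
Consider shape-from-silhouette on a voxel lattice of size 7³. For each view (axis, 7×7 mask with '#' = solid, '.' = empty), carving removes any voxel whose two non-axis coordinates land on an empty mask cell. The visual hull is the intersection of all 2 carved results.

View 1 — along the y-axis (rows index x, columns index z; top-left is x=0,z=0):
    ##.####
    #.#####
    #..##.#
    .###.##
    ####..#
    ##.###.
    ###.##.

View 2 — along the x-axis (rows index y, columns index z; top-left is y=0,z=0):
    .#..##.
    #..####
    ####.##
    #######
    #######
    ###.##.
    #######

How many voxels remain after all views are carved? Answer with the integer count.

start: 7×7×7 = 343 voxels
[1] y-view keeps 36 columns → grid now 252
[2] x-view keeps 40 columns → grid now 206

206 voxels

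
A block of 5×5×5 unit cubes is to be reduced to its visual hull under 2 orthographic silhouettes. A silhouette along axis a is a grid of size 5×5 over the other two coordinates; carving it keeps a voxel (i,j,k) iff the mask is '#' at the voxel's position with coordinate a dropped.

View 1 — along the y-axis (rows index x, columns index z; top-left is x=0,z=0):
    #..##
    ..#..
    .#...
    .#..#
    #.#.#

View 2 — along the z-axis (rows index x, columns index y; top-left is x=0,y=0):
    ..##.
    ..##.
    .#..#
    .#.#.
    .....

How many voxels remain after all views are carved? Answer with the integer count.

|visual hull| = 14

initial block: 5^3 = 125
  1. axis=1 (XZ plane), |mask|=10  ⇒  voxels=50
  2. axis=2 (XY plane), |mask|=8  ⇒  voxels=14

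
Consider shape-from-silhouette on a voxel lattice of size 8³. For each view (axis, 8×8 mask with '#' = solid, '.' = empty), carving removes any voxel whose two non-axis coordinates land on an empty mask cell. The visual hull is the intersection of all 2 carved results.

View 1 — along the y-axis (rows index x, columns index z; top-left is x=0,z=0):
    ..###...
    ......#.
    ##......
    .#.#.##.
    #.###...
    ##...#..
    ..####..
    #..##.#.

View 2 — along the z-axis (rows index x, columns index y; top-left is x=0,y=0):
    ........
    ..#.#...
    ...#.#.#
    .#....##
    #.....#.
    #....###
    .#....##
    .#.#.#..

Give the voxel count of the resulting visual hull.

initial block: 8^3 = 512
  1. axis=1 (XZ plane), |mask|=25  ⇒  voxels=200
  2. axis=2 (XY plane), |mask|=20  ⇒  voxels=64

voxel count = 64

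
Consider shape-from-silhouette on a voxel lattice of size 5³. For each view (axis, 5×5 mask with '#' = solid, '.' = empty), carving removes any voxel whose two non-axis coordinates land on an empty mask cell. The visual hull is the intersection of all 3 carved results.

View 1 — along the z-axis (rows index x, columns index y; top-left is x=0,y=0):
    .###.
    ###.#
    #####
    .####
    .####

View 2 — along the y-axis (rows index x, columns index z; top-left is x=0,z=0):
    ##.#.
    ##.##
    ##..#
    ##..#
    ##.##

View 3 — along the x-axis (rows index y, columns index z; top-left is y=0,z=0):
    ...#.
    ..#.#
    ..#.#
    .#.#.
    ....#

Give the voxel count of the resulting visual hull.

|visual hull| = 19

initial block: 5^3 = 125
  1. axis=2 (XY plane), |mask|=20  ⇒  voxels=100
  2. axis=1 (XZ plane), |mask|=17  ⇒  voxels=68
  3. axis=0 (YZ plane), |mask|=8  ⇒  voxels=19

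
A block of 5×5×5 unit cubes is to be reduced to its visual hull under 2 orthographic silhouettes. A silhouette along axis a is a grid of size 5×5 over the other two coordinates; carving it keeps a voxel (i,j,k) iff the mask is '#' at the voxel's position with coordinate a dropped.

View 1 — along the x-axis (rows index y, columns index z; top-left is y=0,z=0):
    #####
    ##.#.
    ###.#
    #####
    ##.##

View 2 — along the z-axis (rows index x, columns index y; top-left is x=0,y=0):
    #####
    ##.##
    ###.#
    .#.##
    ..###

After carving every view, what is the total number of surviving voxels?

start: 5×5×5 = 125 voxels
carve view 1 (along x, YZ-mask fill 21/25): 105 voxels remain
carve view 2 (along z, XY-mask fill 19/25): 79 voxels remain

|visual hull| = 79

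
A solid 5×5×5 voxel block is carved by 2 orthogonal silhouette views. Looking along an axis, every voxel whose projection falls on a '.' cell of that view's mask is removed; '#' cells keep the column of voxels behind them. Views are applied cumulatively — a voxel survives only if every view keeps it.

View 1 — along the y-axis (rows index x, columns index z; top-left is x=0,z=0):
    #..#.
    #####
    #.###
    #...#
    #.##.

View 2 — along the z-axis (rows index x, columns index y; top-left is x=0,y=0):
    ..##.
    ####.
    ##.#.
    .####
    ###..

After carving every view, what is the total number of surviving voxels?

before carving: 125 voxels (5×5×5)
V1 y: intersect with XZ mask (16 set) -- 80 left
V2 z: intersect with XY mask (16 set) -- 53 left

voxel count = 53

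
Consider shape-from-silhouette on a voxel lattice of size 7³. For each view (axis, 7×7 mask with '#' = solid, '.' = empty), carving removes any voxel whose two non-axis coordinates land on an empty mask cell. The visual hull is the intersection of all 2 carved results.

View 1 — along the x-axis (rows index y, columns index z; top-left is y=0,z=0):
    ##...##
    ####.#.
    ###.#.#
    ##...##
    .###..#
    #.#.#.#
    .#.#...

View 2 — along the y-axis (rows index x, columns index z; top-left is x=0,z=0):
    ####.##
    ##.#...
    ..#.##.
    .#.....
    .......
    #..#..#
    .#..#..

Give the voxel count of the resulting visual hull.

76 voxels

before carving: 343 voxels (7×7×7)
carve view 1 (along x, YZ-mask fill 28/49): 196 voxels remain
carve view 2 (along y, XZ-mask fill 18/49): 76 voxels remain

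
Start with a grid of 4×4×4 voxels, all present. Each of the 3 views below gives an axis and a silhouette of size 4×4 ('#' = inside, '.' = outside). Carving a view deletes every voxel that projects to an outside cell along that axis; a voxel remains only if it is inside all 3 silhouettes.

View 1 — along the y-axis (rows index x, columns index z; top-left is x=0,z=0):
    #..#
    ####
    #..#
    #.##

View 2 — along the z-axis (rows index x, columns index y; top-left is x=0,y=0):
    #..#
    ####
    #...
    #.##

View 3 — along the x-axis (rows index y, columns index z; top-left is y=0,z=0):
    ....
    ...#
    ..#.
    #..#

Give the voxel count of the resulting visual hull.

start: 4×4×4 = 64 voxels
  1. axis=1 (XZ plane), |mask|=11  ⇒  voxels=44
  2. axis=2 (XY plane), |mask|=10  ⇒  voxels=31
  3. axis=0 (YZ plane), |mask|=4  ⇒  voxels=9

|visual hull| = 9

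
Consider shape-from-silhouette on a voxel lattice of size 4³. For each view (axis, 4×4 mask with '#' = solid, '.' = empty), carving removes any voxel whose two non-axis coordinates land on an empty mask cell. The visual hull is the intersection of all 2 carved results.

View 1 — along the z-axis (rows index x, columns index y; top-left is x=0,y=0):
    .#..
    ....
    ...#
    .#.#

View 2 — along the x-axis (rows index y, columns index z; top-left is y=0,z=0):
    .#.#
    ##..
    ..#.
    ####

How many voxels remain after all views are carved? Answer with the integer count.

start: 4×4×4 = 64 voxels
[1] z-view keeps 4 columns → grid now 16
[2] x-view keeps 9 columns → grid now 12

remaining voxels: 12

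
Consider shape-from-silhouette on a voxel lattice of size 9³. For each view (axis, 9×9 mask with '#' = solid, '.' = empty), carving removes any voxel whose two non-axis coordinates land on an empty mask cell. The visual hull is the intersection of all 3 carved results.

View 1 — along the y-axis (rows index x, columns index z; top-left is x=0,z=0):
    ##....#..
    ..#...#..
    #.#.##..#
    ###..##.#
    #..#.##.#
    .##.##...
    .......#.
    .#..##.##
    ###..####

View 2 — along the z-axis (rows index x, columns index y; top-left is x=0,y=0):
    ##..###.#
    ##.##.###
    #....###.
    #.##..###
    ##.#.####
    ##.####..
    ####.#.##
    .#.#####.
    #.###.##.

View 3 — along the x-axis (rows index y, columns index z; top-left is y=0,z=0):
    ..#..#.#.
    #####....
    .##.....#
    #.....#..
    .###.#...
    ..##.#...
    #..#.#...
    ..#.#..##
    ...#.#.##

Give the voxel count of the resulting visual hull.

84 voxels

start: 9×9×9 = 729 voxels
after view 1 [y-axis, 38 of 81 cells solid] → remaining = 342
after view 2 [z-axis, 55 of 81 cells solid] → remaining = 226
after view 3 [x-axis, 31 of 81 cells solid] → remaining = 84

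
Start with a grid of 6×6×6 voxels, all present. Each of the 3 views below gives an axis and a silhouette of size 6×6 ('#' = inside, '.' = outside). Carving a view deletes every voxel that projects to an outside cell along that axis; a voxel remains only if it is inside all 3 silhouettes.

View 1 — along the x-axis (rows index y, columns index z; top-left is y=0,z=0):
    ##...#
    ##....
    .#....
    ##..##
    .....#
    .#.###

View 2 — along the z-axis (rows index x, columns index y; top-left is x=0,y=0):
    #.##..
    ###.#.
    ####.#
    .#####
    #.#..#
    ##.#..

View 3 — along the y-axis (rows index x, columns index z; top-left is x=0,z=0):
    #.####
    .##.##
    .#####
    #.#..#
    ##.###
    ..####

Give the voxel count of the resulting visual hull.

initial block: 6^3 = 216
after view 1 [x-axis, 15 of 36 cells solid] → remaining = 90
after view 2 [z-axis, 23 of 36 cells solid] → remaining = 58
after view 3 [y-axis, 26 of 36 cells solid] → remaining = 37

|visual hull| = 37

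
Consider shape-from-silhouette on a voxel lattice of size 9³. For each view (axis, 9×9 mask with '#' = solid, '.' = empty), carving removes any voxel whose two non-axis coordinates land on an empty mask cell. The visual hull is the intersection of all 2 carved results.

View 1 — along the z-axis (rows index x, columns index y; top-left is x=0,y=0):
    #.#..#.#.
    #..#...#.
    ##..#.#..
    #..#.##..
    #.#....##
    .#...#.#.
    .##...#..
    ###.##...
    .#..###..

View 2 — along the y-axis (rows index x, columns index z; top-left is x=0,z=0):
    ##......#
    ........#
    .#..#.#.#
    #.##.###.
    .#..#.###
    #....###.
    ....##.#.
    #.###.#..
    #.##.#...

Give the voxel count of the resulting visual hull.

remaining voxels: 137

before carving: 729 voxels (9×9×9)
carve view 1 (along z, XY-mask fill 34/81): 306 voxels remain
carve view 2 (along y, XZ-mask fill 35/81): 137 voxels remain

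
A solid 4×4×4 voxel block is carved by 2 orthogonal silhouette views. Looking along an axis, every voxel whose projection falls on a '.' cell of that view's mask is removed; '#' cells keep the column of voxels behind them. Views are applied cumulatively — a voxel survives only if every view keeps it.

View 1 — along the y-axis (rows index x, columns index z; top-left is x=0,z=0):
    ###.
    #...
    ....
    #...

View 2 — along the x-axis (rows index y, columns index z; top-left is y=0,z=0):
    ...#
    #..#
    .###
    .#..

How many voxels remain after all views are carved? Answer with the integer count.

initial block: 4^3 = 64
after view 1 [y-axis, 5 of 16 cells solid] → remaining = 20
after view 2 [x-axis, 7 of 16 cells solid] → remaining = 6

6 voxels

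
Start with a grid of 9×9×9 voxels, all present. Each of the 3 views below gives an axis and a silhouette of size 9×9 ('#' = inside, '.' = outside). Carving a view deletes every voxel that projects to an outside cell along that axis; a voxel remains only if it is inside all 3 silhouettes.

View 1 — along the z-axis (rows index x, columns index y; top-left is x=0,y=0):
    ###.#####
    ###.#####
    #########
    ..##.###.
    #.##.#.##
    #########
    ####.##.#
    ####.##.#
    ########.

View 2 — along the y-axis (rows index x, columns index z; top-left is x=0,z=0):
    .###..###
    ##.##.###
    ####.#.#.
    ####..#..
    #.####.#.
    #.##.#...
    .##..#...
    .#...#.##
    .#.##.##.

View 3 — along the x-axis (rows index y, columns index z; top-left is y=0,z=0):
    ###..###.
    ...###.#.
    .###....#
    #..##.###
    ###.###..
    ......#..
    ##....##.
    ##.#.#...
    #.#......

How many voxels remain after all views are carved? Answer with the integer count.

|visual hull| = 156

start: 9×9×9 = 729 voxels
after view 1 [z-axis, 67 of 81 cells solid] → remaining = 603
after view 2 [y-axis, 46 of 81 cells solid] → remaining = 344
after view 3 [x-axis, 37 of 81 cells solid] → remaining = 156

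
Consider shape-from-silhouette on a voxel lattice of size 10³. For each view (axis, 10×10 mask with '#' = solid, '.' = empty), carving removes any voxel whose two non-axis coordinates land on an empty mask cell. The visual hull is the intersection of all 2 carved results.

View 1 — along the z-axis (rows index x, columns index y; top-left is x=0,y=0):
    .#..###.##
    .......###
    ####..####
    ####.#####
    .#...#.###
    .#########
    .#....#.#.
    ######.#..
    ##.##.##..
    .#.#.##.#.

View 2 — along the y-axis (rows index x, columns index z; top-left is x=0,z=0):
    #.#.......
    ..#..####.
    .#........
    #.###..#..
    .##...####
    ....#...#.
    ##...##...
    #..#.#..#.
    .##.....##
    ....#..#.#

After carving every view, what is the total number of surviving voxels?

remaining voxels: 207

initial block: 10^3 = 1000
V1 z: intersect with XY mask (61 set) -- 610 left
V2 y: intersect with XZ mask (36 set) -- 207 left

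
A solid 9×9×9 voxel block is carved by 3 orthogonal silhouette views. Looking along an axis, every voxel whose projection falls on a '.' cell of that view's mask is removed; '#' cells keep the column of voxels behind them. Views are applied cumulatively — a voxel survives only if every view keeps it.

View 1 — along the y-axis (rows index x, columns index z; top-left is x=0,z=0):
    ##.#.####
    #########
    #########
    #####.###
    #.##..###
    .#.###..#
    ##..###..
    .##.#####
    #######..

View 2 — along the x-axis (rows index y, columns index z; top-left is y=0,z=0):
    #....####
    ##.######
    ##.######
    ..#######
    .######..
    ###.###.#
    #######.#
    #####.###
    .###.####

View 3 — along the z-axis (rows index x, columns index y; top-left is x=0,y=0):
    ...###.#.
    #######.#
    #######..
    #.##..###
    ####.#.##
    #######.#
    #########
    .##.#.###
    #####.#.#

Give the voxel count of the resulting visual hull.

start: 9×9×9 = 729 voxels
step 1: project along y, AND mask (63/81) → |grid| = 567
step 2: project along x, AND mask (64/81) → |grid| = 452
step 3: project along z, AND mask (62/81) → |grid| = 340

|visual hull| = 340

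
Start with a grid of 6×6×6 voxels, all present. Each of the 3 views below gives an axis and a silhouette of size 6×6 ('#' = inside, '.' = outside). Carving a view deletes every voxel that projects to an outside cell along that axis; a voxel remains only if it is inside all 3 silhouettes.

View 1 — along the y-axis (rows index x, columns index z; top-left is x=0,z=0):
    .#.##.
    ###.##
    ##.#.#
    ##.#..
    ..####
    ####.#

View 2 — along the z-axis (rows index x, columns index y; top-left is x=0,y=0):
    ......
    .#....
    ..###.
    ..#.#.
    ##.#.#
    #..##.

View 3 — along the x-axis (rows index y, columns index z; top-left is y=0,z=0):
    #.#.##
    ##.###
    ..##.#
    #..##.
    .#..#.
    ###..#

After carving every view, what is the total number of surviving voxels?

full grid |V| = 216
after view 1 [y-axis, 24 of 36 cells solid] → remaining = 144
after view 2 [z-axis, 13 of 36 cells solid] → remaining = 54
after view 3 [x-axis, 21 of 36 cells solid] → remaining = 27

voxel count = 27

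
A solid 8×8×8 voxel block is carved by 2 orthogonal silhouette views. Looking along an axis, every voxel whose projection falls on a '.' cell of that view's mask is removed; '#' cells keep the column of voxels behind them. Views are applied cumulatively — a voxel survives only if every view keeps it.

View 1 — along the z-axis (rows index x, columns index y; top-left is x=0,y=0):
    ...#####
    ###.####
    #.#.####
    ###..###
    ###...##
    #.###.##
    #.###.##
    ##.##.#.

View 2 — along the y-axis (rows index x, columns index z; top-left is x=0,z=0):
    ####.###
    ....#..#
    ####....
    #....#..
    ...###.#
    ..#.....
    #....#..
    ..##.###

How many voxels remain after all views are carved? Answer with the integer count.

remaining voxels: 148

before carving: 512 voxels (8×8×8)
after view 1 [z-axis, 46 of 64 cells solid] → remaining = 368
after view 2 [y-axis, 27 of 64 cells solid] → remaining = 148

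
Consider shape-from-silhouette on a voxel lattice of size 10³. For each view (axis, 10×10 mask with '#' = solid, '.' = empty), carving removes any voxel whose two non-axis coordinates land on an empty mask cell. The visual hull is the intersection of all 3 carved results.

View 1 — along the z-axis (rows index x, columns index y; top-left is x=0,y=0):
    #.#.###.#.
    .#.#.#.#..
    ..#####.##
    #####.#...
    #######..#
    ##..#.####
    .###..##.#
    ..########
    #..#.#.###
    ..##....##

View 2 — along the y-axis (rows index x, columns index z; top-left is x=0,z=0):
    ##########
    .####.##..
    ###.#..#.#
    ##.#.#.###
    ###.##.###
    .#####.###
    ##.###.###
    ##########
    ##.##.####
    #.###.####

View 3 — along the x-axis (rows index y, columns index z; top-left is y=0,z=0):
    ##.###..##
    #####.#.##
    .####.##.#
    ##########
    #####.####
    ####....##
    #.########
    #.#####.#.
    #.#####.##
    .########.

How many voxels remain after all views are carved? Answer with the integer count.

full grid |V| = 1000
carve view 1 (along z, XY-mask fill 62/100): 620 voxels remain
carve view 2 (along y, XZ-mask fill 79/100): 496 voxels remain
carve view 3 (along x, YZ-mask fill 79/100): 390 voxels remain

voxel count = 390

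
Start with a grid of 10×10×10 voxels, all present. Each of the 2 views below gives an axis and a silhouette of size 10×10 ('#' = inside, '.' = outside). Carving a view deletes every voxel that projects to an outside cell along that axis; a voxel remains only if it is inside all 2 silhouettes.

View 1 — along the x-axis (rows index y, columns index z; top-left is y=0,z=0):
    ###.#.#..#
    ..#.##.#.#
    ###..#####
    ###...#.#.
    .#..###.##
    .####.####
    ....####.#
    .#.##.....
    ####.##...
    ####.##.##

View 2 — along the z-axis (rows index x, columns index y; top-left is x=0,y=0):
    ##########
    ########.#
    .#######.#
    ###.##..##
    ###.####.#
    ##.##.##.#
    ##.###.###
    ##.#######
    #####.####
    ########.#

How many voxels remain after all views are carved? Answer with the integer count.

full grid |V| = 1000
carve view 1 (along x, YZ-mask fill 60/100): 600 voxels remain
carve view 2 (along z, XY-mask fill 84/100): 501 voxels remain

|visual hull| = 501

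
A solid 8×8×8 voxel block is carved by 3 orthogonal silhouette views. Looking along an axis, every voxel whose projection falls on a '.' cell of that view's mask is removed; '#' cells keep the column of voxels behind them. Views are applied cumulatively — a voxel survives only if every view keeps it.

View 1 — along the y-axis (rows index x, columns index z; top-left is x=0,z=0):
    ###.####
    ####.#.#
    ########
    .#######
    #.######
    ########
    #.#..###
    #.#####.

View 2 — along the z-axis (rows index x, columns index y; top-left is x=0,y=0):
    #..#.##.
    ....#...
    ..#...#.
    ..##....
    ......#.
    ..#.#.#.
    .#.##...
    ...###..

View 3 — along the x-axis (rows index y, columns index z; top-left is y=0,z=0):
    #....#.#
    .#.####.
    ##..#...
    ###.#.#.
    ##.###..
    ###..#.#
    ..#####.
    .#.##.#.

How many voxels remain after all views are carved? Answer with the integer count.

full grid |V| = 512
V1 y: intersect with XZ mask (54 set) -- 432 left
V2 z: intersect with XY mask (19 set) -- 128 left
V3 x: intersect with YZ mask (35 set) -- 71 left

71 voxels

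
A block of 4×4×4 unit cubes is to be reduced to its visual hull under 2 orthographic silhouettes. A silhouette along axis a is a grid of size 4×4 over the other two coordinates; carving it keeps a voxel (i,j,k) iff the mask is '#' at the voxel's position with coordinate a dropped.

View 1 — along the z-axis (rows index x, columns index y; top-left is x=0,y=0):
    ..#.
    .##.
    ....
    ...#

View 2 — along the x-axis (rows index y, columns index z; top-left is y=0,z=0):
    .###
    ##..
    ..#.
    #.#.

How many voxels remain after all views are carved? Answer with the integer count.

start: 4×4×4 = 64 voxels
[1] z-view keeps 4 columns → grid now 16
[2] x-view keeps 8 columns → grid now 6

voxel count = 6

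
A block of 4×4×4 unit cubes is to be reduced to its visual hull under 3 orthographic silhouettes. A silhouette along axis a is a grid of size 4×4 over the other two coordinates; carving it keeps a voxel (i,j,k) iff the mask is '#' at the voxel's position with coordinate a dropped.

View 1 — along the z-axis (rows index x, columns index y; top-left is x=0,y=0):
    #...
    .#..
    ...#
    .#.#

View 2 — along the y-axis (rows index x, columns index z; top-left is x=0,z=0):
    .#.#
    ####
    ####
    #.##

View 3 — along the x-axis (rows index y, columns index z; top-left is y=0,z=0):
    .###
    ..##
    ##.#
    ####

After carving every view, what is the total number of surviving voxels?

voxel count = 13

initial block: 4^3 = 64
[1] z-view keeps 5 columns → grid now 20
[2] y-view keeps 13 columns → grid now 16
[3] x-view keeps 12 columns → grid now 13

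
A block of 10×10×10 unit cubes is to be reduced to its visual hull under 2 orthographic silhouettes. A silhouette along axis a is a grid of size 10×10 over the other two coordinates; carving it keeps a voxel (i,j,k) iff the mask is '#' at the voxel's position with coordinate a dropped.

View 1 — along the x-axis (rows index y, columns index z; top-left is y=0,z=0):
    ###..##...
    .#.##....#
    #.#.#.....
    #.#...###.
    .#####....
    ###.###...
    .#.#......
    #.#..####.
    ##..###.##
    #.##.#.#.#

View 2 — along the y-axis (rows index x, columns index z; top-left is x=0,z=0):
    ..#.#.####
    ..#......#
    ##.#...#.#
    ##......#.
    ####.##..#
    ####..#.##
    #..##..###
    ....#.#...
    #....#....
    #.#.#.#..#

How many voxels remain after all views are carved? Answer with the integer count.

voxel count = 223

start: 10×10×10 = 1000 voxels
carve view 1 (along x, YZ-mask fill 49/100): 490 voxels remain
carve view 2 (along y, XZ-mask fill 45/100): 223 voxels remain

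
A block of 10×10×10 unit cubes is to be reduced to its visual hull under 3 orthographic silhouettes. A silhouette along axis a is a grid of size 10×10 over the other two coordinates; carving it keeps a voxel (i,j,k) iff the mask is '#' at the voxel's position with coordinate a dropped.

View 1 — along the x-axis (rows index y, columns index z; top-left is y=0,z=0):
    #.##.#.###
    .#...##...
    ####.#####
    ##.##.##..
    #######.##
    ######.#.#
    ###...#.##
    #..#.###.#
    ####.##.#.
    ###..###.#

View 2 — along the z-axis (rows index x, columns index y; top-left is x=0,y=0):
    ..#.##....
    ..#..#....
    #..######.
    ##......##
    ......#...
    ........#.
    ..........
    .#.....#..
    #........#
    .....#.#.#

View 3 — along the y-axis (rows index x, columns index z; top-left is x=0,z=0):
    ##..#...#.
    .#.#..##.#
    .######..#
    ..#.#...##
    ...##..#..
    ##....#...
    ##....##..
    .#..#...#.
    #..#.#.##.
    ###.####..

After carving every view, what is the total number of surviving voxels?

start: 10×10×10 = 1000 voxels
carve view 1 (along x, YZ-mask fill 68/100): 680 voxels remain
carve view 2 (along z, XY-mask fill 25/100): 173 voxels remain
carve view 3 (along y, XZ-mask fill 45/100): 88 voxels remain

88 voxels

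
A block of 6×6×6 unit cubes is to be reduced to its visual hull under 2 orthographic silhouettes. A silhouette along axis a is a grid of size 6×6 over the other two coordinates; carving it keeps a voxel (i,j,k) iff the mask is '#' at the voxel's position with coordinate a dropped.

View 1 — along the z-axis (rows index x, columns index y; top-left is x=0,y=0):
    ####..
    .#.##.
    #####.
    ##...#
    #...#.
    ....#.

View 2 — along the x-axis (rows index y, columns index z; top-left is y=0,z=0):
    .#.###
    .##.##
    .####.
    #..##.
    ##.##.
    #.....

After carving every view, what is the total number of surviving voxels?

|visual hull| = 66

initial block: 6^3 = 216
carve view 1 (along z, XY-mask fill 18/36): 108 voxels remain
carve view 2 (along x, YZ-mask fill 20/36): 66 voxels remain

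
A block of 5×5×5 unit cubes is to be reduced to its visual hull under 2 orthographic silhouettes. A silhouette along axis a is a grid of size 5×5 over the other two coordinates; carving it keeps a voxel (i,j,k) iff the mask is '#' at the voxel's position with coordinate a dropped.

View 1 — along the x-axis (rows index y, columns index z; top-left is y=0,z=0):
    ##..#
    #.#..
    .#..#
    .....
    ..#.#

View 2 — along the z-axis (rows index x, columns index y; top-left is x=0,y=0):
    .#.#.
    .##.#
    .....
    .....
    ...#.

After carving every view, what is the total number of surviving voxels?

|visual hull| = 8

before carving: 125 voxels (5×5×5)
  1. axis=0 (YZ plane), |mask|=9  ⇒  voxels=45
  2. axis=2 (XY plane), |mask|=6  ⇒  voxels=8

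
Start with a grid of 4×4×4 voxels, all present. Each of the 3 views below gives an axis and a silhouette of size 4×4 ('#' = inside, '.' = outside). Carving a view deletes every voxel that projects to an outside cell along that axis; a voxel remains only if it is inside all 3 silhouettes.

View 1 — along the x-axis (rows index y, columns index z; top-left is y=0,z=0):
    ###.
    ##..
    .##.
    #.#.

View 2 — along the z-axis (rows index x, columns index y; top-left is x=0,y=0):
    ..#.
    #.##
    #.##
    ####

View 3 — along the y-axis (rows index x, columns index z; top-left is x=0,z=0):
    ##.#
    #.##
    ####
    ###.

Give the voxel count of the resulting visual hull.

voxel count = 22

initial block: 4^3 = 64
carve view 1 (along x, YZ-mask fill 9/16): 36 voxels remain
carve view 2 (along z, XY-mask fill 11/16): 25 voxels remain
carve view 3 (along y, XZ-mask fill 13/16): 22 voxels remain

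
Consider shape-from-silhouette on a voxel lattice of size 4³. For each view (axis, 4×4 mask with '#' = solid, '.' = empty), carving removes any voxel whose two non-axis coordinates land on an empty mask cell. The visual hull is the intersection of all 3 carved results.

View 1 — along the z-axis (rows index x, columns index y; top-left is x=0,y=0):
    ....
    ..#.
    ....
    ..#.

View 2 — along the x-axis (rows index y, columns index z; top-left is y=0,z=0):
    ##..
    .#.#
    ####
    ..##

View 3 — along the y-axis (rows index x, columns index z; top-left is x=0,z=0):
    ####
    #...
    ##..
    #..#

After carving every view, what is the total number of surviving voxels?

initial block: 4^3 = 64
step 1: project along z, AND mask (2/16) → |grid| = 8
step 2: project along x, AND mask (10/16) → |grid| = 8
step 3: project along y, AND mask (9/16) → |grid| = 3

|visual hull| = 3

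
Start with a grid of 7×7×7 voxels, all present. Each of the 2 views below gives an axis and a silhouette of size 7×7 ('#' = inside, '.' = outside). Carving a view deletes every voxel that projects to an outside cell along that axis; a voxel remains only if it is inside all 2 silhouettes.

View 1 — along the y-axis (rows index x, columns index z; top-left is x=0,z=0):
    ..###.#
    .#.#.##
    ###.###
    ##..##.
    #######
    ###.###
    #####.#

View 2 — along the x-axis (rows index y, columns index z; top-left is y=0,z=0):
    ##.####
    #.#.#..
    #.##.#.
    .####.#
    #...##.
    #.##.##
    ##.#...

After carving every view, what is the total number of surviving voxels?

start: 7×7×7 = 343 voxels
carve view 1 (along y, XZ-mask fill 37/49): 259 voxels remain
carve view 2 (along x, YZ-mask fill 29/49): 150 voxels remain

150 voxels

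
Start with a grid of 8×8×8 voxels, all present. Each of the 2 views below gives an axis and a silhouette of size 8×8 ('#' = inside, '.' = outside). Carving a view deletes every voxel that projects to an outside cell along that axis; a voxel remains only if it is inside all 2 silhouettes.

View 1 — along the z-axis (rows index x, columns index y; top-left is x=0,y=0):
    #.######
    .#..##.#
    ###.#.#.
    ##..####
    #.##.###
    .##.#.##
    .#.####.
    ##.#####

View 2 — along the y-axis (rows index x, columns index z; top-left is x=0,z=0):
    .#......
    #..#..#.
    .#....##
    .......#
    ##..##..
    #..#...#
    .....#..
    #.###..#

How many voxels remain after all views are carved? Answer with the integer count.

start: 8×8×8 = 512 voxels
[1] z-view keeps 45 columns → grid now 360
[2] y-view keeps 21 columns → grid now 119

voxel count = 119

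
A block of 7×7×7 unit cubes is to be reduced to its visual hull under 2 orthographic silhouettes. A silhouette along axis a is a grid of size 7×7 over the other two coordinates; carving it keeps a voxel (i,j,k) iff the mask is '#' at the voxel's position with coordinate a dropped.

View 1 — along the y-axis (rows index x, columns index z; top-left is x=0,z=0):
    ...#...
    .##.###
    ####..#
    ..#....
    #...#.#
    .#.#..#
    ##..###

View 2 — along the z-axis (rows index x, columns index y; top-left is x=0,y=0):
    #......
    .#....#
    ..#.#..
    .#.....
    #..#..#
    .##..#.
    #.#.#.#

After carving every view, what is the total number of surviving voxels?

full grid |V| = 343
carve view 1 (along y, XZ-mask fill 23/49): 161 voxels remain
carve view 2 (along z, XY-mask fill 16/49): 60 voxels remain

60 voxels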